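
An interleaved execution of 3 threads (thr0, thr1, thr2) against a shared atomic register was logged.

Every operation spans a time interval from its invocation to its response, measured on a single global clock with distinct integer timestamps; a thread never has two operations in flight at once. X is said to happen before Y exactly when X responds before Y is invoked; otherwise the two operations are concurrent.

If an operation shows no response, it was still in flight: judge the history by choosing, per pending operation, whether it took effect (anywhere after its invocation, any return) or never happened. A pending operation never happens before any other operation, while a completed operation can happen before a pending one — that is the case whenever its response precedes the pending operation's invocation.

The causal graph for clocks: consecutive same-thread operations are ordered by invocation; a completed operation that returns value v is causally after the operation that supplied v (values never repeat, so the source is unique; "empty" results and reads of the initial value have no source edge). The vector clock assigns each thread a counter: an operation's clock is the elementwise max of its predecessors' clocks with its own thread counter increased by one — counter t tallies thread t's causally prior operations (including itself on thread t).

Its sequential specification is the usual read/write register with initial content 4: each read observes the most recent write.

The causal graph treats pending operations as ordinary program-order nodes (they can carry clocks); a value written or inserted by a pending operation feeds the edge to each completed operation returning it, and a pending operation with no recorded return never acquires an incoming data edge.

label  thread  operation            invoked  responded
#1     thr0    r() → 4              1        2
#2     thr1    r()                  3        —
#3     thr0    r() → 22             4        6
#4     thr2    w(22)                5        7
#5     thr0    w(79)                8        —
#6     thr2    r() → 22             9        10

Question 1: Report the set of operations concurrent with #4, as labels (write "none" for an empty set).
#4 runs from 5 to 7; window-overlapping ops are concurrent
#1 [1,2]: before
#2 [3,…): concurrent
#3 [4,6]: concurrent
#5 [8,…): after
#6 [9,10]: after

#2, #3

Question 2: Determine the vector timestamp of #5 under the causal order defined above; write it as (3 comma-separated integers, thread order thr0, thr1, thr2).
no predecessors for #4 (invoked 5): thr2 increments from zero → (0, 0, 1)
no predecessors for #2 (invoked 3): thr1 increments from zero → (0, 1, 0)
no predecessors for #1 (invoked 1): thr0 increments from zero → (1, 0, 0)
VC(#6, invoked at 9): max of VC(#4)=(0, 0, 1), then +1 on thread thr2 → (0, 0, 2)
VC(#3, invoked at 4): max of VC(#1)=(1, 0, 0), VC(#4)=(0, 0, 1), then +1 on thread thr0 → (2, 0, 1)
VC(#5, invoked at 8): max of VC(#3)=(2, 0, 1), then +1 on thread thr0 → (3, 0, 1)
target: VC(#5) = (3, 0, 1)

(3, 0, 1)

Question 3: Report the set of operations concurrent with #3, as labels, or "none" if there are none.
concurrent with #3 ([4,6]): every op whose interval crosses 4..6
#1 [1,2]: before
#2 [3,…): concurrent
#4 [5,7]: concurrent
#5 [8,…): after
#6 [9,10]: after

#2, #4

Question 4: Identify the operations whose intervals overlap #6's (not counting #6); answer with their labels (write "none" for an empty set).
overlap test against #6 [9,10]: concurrent iff the interval meets 9..10
#1 [1,2]: before
#2 [3,…): concurrent
#3 [4,6]: before
#4 [5,7]: before
#5 [8,…): concurrent

#2, #5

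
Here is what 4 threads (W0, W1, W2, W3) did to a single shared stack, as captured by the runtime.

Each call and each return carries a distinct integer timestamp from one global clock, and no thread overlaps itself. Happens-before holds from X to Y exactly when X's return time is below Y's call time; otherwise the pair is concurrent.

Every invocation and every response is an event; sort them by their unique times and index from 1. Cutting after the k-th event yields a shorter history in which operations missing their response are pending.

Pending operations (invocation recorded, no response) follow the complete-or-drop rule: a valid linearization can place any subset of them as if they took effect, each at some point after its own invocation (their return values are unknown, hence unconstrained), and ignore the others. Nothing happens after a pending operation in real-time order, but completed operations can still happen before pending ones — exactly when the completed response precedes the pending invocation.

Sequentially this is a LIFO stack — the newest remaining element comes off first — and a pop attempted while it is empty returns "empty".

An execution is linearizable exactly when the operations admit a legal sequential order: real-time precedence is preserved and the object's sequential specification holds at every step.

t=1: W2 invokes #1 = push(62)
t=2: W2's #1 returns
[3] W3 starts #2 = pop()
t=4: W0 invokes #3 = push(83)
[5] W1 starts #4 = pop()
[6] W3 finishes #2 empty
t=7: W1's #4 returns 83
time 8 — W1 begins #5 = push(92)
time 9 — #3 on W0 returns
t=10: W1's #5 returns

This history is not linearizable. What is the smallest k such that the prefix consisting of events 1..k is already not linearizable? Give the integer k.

a valid linearization of events 1..6 exists, for instance #1, #4, #2:
step 1: #1 push(62) — stack <62>
step 2: #4 pop() (pending, included) — stack <>
step 3: #2 pop() → empty — stack <>
include event 7 — #4 responding at 7 — and every candidate order breaks
every completion of the 1 pending operation (#3) was checked; none linearizes
take #1, #2, #4 (pending dropped): step 2 already fails, because #2 pop() → empty cannot occur there
take #1, #4, #2 (pending dropped): step 2 already fails, because #4 pop() → 83 cannot occur there

7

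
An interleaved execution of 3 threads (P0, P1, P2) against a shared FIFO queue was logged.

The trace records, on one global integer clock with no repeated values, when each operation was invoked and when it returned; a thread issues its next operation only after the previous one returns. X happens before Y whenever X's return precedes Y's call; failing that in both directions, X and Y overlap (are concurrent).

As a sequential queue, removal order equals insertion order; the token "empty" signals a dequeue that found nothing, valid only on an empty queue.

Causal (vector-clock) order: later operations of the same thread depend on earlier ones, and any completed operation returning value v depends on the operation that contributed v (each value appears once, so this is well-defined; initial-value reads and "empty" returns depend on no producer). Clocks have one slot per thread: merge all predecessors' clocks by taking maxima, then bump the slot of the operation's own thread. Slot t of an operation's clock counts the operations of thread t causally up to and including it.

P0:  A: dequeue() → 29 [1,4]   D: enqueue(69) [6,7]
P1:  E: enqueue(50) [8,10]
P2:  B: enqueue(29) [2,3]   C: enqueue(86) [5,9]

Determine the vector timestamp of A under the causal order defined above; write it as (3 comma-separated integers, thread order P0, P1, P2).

B, invoked 2, has no incoming edges; only P2's bump applies → (0, 0, 1)
E, invoked 8, has no incoming edges; only P1's bump applies → (0, 1, 0)
merge at C (invoked 5): VC(B)=(0, 0, 1), own-thread bump on P2 → (0, 0, 2)
merge at A (invoked 1): VC(B)=(0, 0, 1), own-thread bump on P0 → (1, 0, 1)
merge at D (invoked 6): VC(A)=(1, 0, 1), own-thread bump on P0 → (2, 0, 1)
target: VC(A) = (1, 0, 1)

(1, 0, 1)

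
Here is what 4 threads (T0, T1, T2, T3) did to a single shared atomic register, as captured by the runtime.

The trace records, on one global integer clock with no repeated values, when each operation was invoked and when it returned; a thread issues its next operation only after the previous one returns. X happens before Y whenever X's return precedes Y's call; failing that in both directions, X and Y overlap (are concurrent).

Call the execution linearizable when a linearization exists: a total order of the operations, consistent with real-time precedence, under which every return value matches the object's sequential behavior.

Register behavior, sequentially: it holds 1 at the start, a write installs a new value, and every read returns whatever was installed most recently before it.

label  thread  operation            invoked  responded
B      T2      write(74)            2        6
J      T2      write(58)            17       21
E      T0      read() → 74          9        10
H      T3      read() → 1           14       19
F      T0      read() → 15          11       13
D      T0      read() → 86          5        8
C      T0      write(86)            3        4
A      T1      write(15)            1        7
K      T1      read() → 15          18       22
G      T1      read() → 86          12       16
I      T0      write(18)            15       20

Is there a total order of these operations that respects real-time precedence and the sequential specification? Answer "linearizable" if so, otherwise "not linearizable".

not linearizable

through event 12 a valid linearization exists; event 13 (F responding at time 13) ends that
checked exhaustively: 12 real-time-consistent orders of 6 completed operations, zero legal atomic register replays
include/drop combinations of the 1 pending operation (G) were all tried; none helps
sample order A, B, C, D, E, F (pending dropped) stalls at step 5 — E read() → 74 has no legal effect
sample order A, C, B, D, E, F (pending dropped) stalls at step 4 — D read() → 86 has no legal effect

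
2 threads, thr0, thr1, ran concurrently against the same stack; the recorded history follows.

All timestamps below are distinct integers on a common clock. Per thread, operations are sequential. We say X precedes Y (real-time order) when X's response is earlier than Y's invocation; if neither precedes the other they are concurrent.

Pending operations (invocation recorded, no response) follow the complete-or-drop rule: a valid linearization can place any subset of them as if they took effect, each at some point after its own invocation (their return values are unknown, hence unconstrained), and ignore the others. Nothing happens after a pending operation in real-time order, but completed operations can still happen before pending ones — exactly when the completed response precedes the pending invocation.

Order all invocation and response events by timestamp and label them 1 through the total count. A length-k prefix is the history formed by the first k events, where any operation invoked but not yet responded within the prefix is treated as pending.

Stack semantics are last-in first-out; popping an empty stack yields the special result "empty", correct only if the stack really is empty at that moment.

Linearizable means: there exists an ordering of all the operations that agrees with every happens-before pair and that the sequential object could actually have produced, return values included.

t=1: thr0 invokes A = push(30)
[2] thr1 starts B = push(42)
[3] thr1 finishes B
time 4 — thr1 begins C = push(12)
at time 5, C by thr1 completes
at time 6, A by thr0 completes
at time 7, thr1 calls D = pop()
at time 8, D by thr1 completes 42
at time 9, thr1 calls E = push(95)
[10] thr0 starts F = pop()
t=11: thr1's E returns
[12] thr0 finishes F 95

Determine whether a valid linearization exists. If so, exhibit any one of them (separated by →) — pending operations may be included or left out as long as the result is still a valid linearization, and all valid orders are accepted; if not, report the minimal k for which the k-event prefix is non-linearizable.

already the first 8 events (up to D's response at time 8) admit no linearization; the first 7 still do
every one of the 3 real-time-consistent orders over 4 completed stack ops fails the sequential spec
one such order, A, B, C, D, breaks at step 4 where D pop() → 42 is illegal
one such order, B, A, C, D, breaks at step 4 where D pop() → 42 is illegal

not linearizable — minimal violating prefix: 8 events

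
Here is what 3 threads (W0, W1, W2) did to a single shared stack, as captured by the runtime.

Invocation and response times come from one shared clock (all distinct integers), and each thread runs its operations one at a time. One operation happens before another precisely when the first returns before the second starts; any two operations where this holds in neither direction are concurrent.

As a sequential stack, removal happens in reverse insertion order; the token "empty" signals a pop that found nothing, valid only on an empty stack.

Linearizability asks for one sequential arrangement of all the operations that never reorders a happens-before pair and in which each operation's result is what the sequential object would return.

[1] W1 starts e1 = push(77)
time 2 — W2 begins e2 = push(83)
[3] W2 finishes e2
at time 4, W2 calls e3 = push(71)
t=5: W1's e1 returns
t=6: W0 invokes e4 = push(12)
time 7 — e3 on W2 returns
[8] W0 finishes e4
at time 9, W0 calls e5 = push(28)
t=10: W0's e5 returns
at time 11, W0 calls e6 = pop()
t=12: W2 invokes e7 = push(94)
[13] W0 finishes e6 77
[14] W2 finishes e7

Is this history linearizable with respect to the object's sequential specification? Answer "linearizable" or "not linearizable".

through event 12 a valid linearization exists; event 13 (e6 responding at time 13) ends that
every one of the 5 real-time-consistent orders over 6 completed stack ops fails the sequential spec
every completion of the 1 pending operation (e7) was checked; none linearizes
e.g. e1, e2, e3, e4, e5, e6 (pending dropped): illegal at step 6, since e6 pop() → 77 cannot apply there
e.g. e1, e2, e4, e3, e5, e6 (pending dropped): illegal at step 6, since e6 pop() → 77 cannot apply there

not linearizable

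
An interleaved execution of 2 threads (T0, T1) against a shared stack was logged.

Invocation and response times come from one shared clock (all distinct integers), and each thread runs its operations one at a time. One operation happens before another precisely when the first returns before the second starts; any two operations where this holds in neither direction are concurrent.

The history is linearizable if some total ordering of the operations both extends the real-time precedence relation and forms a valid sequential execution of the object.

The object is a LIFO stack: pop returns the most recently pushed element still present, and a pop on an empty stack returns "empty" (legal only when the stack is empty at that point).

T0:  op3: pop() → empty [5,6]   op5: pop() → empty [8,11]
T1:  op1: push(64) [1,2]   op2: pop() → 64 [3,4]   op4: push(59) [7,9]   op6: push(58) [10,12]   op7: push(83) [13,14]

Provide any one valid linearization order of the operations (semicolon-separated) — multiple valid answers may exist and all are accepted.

after step 1 (op1 push(64)): stack <64>
after step 2 (op2 pop() → 64): stack <>
after step 3 (op3 pop() → empty): stack <>
after step 4 (op5 pop() → empty): stack <>
after step 5 (op4 push(59)): stack <59>
after step 6 (op6 push(58)): stack <59,58>
after step 7 (op7 push(83)): stack <59,58,83>

op1; op2; op3; op5; op4; op6; op7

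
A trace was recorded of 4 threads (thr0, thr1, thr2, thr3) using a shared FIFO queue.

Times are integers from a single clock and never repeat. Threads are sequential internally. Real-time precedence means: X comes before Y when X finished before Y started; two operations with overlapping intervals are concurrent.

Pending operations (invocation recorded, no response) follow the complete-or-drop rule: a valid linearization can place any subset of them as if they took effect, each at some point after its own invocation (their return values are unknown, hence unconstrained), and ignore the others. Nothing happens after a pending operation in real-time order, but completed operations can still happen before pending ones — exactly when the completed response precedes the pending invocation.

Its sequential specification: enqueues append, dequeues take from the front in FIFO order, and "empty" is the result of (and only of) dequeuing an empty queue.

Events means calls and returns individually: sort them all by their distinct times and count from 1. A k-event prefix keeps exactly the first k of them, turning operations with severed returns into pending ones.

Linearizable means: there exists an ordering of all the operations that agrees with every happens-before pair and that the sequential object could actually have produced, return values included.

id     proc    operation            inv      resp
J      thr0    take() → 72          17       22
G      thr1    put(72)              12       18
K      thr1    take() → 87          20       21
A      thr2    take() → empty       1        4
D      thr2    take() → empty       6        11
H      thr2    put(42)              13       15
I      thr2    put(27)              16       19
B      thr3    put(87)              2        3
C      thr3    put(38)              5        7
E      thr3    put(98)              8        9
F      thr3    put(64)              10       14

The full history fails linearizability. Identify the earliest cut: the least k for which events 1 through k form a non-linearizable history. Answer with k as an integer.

events 1..10 are linearizable; a witness order is A, B, C, D, E:
step 1: A take() → empty — queue <>
step 2: B put(87) — queue <87>
step 3: C put(38) — queue <87,38>
step 4: D take() (pending, included) — queue <38>
step 5: E put(98) — queue <38,98>
at event 11 (D's time-11 response) nothing linearizes any more
no completion choice of the 1 pending operation (F) rescues it — every subset was tried
for example A, B, C, D, E (pending dropped) fails at step 4: D take() → empty is not legal there
for example A, B, C, E, D (pending dropped) fails at step 5: D take() → empty is not legal there

11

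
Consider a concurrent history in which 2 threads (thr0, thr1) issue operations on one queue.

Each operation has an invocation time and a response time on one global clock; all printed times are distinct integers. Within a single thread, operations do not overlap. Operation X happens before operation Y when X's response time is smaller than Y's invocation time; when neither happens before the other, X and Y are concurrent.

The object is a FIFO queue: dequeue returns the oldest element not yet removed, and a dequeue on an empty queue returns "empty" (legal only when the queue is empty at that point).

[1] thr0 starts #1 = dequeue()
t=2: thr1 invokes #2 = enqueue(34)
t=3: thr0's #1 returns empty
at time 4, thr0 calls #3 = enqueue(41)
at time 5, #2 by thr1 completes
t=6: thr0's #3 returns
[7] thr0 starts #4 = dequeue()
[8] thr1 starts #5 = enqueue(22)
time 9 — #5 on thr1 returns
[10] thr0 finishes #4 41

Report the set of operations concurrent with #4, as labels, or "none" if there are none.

#4 spans [7,10]: anything still running between times 7 and 10 counts as concurrent
#1 [1,3]: before
#2 [2,5]: before
#3 [4,6]: before
#5 [8,9]: concurrent

#5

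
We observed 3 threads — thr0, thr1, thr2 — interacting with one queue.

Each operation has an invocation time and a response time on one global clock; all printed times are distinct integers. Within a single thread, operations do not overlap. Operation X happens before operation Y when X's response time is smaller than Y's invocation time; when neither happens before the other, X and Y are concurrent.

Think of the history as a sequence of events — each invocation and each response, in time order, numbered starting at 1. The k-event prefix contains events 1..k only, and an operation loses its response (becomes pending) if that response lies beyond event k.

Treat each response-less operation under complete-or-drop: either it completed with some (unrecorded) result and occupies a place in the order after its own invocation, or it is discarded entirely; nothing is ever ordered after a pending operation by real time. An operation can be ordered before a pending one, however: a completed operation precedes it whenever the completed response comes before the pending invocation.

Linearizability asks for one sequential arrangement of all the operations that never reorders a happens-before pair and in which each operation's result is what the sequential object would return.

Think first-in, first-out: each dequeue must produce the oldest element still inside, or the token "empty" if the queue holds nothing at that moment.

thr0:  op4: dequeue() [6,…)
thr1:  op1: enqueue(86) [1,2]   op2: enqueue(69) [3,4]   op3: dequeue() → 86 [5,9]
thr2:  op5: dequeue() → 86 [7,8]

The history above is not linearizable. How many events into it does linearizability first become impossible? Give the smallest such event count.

9

events 1..8 are linearizable, e.g. via op1, op2, op5:
after step 1 (op1 enqueue(86)): queue <86>
after step 2 (op2 enqueue(69)): queue <86,69>
after step 3 (op5 dequeue() → 86): queue <69>
once event 9 joins (op3's response, time 9), exhaustive search finds no witness
every completion of the 1 pending operation (op4) was checked; none linearizes
e.g. op1, op2, op3, op5 (pending dropped): illegal at step 4, since op5 dequeue() → 86 cannot apply there
e.g. op1, op2, op5, op3 (pending dropped): illegal at step 4, since op3 dequeue() → 86 cannot apply there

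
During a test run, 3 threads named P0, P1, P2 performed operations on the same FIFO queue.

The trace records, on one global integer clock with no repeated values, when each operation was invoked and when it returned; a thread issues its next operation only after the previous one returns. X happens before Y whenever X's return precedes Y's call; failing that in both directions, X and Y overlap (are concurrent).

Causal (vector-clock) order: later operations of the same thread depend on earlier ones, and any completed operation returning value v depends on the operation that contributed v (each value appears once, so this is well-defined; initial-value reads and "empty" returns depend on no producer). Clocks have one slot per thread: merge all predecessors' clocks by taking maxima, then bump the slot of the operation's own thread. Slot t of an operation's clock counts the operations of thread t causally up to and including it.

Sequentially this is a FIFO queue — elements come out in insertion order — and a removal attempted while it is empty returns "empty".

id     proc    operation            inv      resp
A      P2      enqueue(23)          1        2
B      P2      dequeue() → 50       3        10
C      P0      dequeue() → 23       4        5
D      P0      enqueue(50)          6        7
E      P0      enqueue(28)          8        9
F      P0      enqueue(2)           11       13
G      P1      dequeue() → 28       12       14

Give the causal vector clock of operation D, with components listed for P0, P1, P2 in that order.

(2, 0, 1)

VC(A, invoked at 1): no causal predecessors; +1 on P2 → (0, 0, 1)
from VC(A)=(0, 0, 1), C (invoked 4) maxes components and bumps P0 → (1, 0, 1)
from VC(C)=(1, 0, 1), D (invoked 6) maxes components and bumps P0 → (2, 0, 1)
from VC(A)=(0, 0, 1), VC(D)=(2, 0, 1), B (invoked 3) maxes components and bumps P2 → (2, 0, 2)
from VC(D)=(2, 0, 1), E (invoked 8) maxes components and bumps P0 → (3, 0, 1)
from VC(E)=(3, 0, 1), G (invoked 12) maxes components and bumps P1 → (3, 1, 1)
from VC(E)=(3, 0, 1), F (invoked 11) maxes components and bumps P0 → (4, 0, 1)
target: VC(D) = (2, 0, 1)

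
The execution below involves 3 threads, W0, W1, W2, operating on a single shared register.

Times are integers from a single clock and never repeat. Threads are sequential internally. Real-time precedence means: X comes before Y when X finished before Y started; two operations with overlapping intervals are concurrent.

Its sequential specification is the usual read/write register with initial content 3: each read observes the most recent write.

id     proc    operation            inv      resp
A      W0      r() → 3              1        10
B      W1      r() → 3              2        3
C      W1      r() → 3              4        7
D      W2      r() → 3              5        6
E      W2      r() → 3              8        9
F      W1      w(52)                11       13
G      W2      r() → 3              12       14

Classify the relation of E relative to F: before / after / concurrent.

E spans [8,9], F spans [11,13]
resp(E)=9 < inv(F)=11

before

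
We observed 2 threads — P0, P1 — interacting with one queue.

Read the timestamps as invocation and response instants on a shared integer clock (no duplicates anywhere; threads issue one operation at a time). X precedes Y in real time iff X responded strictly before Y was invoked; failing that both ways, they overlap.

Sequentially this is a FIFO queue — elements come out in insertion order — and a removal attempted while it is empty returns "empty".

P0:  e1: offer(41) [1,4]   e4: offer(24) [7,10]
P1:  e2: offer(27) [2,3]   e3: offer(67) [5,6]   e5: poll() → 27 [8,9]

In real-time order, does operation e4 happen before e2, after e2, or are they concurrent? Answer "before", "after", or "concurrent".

e4 spans [7,10], e2 spans [2,3]
resp(e2)=3 < inv(e4)=7

after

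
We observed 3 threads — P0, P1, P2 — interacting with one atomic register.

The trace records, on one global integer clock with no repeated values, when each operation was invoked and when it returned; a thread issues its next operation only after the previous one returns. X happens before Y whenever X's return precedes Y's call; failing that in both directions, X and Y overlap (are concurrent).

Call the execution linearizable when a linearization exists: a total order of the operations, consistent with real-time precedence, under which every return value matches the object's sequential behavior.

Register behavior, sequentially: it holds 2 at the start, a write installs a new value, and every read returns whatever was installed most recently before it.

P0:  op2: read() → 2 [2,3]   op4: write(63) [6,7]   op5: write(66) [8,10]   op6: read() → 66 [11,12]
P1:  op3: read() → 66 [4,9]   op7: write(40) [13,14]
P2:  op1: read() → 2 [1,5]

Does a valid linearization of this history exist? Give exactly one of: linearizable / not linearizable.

a witness: op1, op2, op4, op5, op3, op6, op7
after step 1 (op1 read() → 2): value 2
after step 2 (op2 read() → 2): value 2
after step 3 (op4 write(63)): value 63
after step 4 (op5 write(66)): value 66
after step 5 (op3 read() → 66): value 66
after step 6 (op6 read() → 66): value 66
after step 7 (op7 write(40)): value 40

linearizable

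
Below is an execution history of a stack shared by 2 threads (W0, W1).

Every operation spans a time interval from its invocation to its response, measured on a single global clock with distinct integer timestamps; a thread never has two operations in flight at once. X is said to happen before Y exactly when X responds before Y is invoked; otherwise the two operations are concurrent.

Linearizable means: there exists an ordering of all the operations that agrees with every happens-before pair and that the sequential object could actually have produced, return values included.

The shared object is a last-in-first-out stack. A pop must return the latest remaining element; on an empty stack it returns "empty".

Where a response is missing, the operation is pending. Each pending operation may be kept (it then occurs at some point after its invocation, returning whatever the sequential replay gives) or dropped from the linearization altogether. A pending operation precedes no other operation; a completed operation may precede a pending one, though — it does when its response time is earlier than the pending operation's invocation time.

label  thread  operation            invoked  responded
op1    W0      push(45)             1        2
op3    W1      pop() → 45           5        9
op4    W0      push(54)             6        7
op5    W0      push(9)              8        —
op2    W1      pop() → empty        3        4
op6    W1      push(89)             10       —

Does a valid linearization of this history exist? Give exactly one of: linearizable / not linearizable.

not linearizable

prefix check: 1..3 passes, 1..4 fails once op2's time-4 response joins
exactly one order of the 2 completed ops respects real time; the stack replay fails
take op1, op2: step 2 already fails, because op2 pop() → empty cannot occur there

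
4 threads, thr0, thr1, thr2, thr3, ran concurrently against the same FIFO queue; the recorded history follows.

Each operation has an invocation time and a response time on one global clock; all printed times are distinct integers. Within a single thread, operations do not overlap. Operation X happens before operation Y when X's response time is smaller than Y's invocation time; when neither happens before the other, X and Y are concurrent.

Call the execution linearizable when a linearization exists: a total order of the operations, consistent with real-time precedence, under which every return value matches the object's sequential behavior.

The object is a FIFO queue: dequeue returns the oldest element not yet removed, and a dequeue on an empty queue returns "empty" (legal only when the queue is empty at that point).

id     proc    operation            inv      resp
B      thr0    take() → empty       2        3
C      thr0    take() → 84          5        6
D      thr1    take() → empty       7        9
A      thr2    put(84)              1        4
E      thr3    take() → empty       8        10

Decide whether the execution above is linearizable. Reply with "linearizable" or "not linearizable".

witness order: B, A, C, D, E
step 1: B take() → empty — queue <>
step 2: A put(84) — queue <84>
step 3: C take() → 84 — queue <>
step 4: D take() → empty — queue <>
step 5: E take() → empty — queue <>

linearizable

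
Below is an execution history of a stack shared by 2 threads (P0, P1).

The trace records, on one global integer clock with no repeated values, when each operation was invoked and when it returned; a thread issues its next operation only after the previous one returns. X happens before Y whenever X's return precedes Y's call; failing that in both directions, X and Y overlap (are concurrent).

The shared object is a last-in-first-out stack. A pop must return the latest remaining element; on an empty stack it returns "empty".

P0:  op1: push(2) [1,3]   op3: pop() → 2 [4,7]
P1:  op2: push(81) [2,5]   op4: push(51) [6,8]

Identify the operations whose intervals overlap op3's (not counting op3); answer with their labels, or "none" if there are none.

op3 spans [4,7]: anything still running between times 4 and 7 counts as concurrent
op1 [1,3]: before
op2 [2,5]: concurrent
op4 [6,8]: concurrent

op2, op4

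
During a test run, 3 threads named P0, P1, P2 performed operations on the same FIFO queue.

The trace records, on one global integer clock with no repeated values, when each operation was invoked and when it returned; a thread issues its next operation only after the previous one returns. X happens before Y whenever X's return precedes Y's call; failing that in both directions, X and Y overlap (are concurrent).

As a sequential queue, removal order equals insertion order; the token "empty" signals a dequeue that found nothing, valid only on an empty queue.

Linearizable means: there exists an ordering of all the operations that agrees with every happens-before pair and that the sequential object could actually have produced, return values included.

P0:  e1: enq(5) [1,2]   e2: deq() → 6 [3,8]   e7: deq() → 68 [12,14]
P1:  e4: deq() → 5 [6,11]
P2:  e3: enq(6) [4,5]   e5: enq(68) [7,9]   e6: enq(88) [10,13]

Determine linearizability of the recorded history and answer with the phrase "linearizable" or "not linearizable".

a witness: e1, e3, e4, e2, e5, e6, e7
1. e1 enq(5), leaving queue <5>
2. e3 enq(6), leaving queue <5,6>
3. e4 deq() → 5, leaving queue <6>
4. e2 deq() → 6, leaving queue <>
5. e5 enq(68), leaving queue <68>
6. e6 enq(88), leaving queue <68,88>
7. e7 deq() → 68, leaving queue <88>

linearizable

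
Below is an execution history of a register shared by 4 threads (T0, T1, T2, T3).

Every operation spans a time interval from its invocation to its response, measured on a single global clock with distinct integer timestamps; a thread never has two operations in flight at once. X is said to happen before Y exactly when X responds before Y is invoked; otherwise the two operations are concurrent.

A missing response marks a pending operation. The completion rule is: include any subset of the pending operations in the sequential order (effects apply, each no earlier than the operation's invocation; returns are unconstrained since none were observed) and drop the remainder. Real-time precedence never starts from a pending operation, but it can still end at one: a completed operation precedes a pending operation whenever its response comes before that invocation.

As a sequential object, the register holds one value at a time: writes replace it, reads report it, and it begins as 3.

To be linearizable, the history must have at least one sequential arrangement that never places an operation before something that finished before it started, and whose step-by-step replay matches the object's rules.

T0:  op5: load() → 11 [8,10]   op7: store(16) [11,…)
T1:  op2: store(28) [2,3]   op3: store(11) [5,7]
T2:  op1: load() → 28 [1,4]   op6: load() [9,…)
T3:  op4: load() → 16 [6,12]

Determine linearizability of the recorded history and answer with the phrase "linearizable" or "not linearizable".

one valid linearization: op2, op1, op3, op5, op6, op7, op4
step 1: op2 store(28) — value 28
step 2: op1 load() → 28 — value 28
step 3: op3 store(11) — value 11
step 4: op5 load() → 11 — value 11
step 5: op6 load() (pending, included) — value 11
step 6: op7 store(16) (pending, included) — value 16
step 7: op4 load() → 16 — value 16

linearizable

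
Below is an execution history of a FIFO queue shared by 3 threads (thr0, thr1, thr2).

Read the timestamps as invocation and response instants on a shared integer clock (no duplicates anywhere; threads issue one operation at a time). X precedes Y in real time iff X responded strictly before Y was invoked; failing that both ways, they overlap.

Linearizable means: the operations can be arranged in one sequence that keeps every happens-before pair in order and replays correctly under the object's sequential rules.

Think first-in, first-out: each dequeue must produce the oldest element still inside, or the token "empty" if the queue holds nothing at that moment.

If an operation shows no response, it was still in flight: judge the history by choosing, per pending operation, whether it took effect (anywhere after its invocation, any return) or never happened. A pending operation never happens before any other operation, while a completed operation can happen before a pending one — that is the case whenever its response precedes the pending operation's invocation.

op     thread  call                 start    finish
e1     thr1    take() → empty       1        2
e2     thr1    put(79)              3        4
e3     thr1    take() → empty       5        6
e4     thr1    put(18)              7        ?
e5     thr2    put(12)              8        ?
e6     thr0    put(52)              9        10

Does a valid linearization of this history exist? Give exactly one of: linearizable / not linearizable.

events 1..5 are fine; event 6 — the response of e3 at time 6 — makes the prefix non-linearizable
the completed operations (3 total) allow one real-time order; the FIFO queue replay rejects it
for example e1, e2, e3 fails at step 3: e3 take() → empty is not legal there

not linearizable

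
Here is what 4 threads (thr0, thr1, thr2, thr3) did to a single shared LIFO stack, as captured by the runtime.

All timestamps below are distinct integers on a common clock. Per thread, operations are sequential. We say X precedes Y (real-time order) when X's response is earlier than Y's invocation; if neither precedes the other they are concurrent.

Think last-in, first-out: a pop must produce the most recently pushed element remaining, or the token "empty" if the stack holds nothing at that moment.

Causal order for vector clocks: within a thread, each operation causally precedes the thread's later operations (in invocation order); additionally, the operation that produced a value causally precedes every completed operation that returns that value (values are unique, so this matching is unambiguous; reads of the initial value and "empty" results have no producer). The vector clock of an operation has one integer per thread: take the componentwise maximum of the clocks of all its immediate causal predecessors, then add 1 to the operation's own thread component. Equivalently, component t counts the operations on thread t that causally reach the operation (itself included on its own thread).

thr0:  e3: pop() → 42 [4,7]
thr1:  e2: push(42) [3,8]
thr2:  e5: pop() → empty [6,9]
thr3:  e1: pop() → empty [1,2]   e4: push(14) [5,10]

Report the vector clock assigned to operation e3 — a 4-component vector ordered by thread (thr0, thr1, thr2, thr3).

(1, 1, 0, 0)

e1, invoked 1, has no incoming edges; only thr3's bump applies → (0, 0, 0, 1)
e5, invoked 6, has no incoming edges; only thr2's bump applies → (0, 0, 1, 0)
e2, invoked 3, has no incoming edges; only thr1's bump applies → (0, 1, 0, 0)
VC(e4, invoked at 5): max of VC(e1)=(0, 0, 0, 1), then +1 on thread thr3 → (0, 0, 0, 2)
VC(e3, invoked at 4): max of VC(e2)=(0, 1, 0, 0), then +1 on thread thr0 → (1, 1, 0, 0)
target: VC(e3) = (1, 1, 0, 0)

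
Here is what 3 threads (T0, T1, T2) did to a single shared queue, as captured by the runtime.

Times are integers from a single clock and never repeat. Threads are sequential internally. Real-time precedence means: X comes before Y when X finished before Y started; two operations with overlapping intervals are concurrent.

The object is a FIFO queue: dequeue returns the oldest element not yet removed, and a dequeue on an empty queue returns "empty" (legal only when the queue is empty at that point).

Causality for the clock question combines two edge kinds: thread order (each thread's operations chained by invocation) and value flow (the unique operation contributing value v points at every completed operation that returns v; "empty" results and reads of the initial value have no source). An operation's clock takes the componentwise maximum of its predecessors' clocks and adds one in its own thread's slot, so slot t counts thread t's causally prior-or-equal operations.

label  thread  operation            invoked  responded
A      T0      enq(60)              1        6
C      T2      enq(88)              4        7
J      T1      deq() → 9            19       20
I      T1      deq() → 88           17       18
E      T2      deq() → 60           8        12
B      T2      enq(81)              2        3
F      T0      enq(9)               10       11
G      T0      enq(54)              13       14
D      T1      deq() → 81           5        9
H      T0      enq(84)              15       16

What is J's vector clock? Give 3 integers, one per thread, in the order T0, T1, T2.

B (invocation 2): nothing precedes it; T2's component alone gives (0, 0, 1)
A (invocation 1): nothing precedes it; T0's component alone gives (1, 0, 0)
invoked at 4, C merges VC(B)=(0, 0, 1) and bumps T2's slot → (0, 0, 2)
invoked at 5, D merges VC(B)=(0, 0, 1) and bumps T1's slot → (0, 1, 1)
invoked at 10, F merges VC(A)=(1, 0, 0) and bumps T0's slot → (2, 0, 0)
invoked at 13, G merges VC(F)=(2, 0, 0) and bumps T0's slot → (3, 0, 0)
invoked at 17, I merges VC(C)=(0, 0, 2), VC(D)=(0, 1, 1) and bumps T1's slot → (0, 2, 2)
invoked at 8, E merges VC(A)=(1, 0, 0), VC(C)=(0, 0, 2) and bumps T2's slot → (1, 0, 3)
invoked at 15, H merges VC(G)=(3, 0, 0) and bumps T0's slot → (4, 0, 0)
invoked at 19, J merges VC(F)=(2, 0, 0), VC(I)=(0, 2, 2) and bumps T1's slot → (2, 3, 2)
target: VC(J) = (2, 3, 2)

(2, 3, 2)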